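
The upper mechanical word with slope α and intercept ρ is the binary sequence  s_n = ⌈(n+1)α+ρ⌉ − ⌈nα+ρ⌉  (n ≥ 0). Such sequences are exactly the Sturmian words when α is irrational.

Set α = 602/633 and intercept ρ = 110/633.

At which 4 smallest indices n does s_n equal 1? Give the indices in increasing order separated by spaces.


n=0: ⌈712/633⌉−⌈110/633⌉ = 2−1 = 1  ← one
n=1: ⌈1314/633⌉−⌈712/633⌉ = 3−2 = 1  ← one
n=2: ⌈1916/633⌉−⌈1314/633⌉ = 4−3 = 1  ← one
n=3: ⌈2518/633⌉−⌈1916/633⌉ = 4−4 = 0
n=4: ⌈3120/633⌉−⌈2518/633⌉ = 5−4 = 1  ← one
positions of the first 4 ones: 0 1 2 4

0 1 2 4


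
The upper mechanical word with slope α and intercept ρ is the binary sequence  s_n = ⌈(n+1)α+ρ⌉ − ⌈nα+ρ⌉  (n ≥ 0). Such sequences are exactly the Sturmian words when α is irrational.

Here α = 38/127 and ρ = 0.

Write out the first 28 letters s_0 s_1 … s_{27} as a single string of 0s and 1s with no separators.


1001001000100100100010010010

n=0: ⌈(1·38)/127⌉ − ⌈(0·38)/127⌉ = ⌈38/127⌉ − ⌈0/127⌉ = 1 − 0 = 1
n=1: ⌈(2·38)/127⌉ − ⌈(1·38)/127⌉ = ⌈76/127⌉ − ⌈38/127⌉ = 1 − 1 = 0
n=2: ⌈(3·38)/127⌉ − ⌈(2·38)/127⌉ = ⌈114/127⌉ − ⌈76/127⌉ = 1 − 1 = 0
n=3: ⌈(4·38)/127⌉ − ⌈(3·38)/127⌉ = ⌈152/127⌉ − ⌈114/127⌉ = 2 − 1 = 1
n=4: ⌈(5·38)/127⌉ − ⌈(4·38)/127⌉ = ⌈190/127⌉ − ⌈152/127⌉ = 2 − 2 = 0
n=5: ⌈(6·38)/127⌉ − ⌈(5·38)/127⌉ = ⌈228/127⌉ − ⌈190/127⌉ = 2 − 2 = 0
n=6: ⌈(7·38)/127⌉ − ⌈(6·38)/127⌉ = ⌈266/127⌉ − ⌈228/127⌉ = 3 − 2 = 1
n=7: ⌈(8·38)/127⌉ − ⌈(7·38)/127⌉ = ⌈304/127⌉ − ⌈266/127⌉ = 3 − 3 = 0
n=8: ⌈(9·38)/127⌉ − ⌈(8·38)/127⌉ = ⌈342/127⌉ − ⌈304/127⌉ = 3 − 3 = 0
n=9: ⌈(10·38)/127⌉ − ⌈(9·38)/127⌉ = ⌈380/127⌉ − ⌈342/127⌉ = 3 − 3 = 0
n=10: ⌈(11·38)/127⌉ − ⌈(10·38)/127⌉ = ⌈418/127⌉ − ⌈380/127⌉ = 4 − 3 = 1
n=11: ⌈(12·38)/127⌉ − ⌈(11·38)/127⌉ = ⌈456/127⌉ − ⌈418/127⌉ = 4 − 4 = 0
n=12: ⌈(13·38)/127⌉ − ⌈(12·38)/127⌉ = ⌈494/127⌉ − ⌈456/127⌉ = 4 − 4 = 0
n=13: ⌈(14·38)/127⌉ − ⌈(13·38)/127⌉ = ⌈532/127⌉ − ⌈494/127⌉ = 5 − 4 = 1
n=14: ⌈(15·38)/127⌉ − ⌈(14·38)/127⌉ = ⌈570/127⌉ − ⌈532/127⌉ = 5 − 5 = 0
n=15: ⌈(16·38)/127⌉ − ⌈(15·38)/127⌉ = ⌈608/127⌉ − ⌈570/127⌉ = 5 − 5 = 0
n=16: ⌈(17·38)/127⌉ − ⌈(16·38)/127⌉ = ⌈646/127⌉ − ⌈608/127⌉ = 6 − 5 = 1
n=17: ⌈(18·38)/127⌉ − ⌈(17·38)/127⌉ = ⌈684/127⌉ − ⌈646/127⌉ = 6 − 6 = 0
n=18: ⌈(19·38)/127⌉ − ⌈(18·38)/127⌉ = ⌈722/127⌉ − ⌈684/127⌉ = 6 − 6 = 0
n=19: ⌈(20·38)/127⌉ − ⌈(19·38)/127⌉ = ⌈760/127⌉ − ⌈722/127⌉ = 6 − 6 = 0
n=20: ⌈(21·38)/127⌉ − ⌈(20·38)/127⌉ = ⌈798/127⌉ − ⌈760/127⌉ = 7 − 6 = 1
n=21: ⌈(22·38)/127⌉ − ⌈(21·38)/127⌉ = ⌈836/127⌉ − ⌈798/127⌉ = 7 − 7 = 0
n=22: ⌈(23·38)/127⌉ − ⌈(22·38)/127⌉ = ⌈874/127⌉ − ⌈836/127⌉ = 7 − 7 = 0
n=23: ⌈(24·38)/127⌉ − ⌈(23·38)/127⌉ = ⌈912/127⌉ − ⌈874/127⌉ = 8 − 7 = 1
n=24: ⌈(25·38)/127⌉ − ⌈(24·38)/127⌉ = ⌈950/127⌉ − ⌈912/127⌉ = 8 − 8 = 0
n=25: ⌈(26·38)/127⌉ − ⌈(25·38)/127⌉ = ⌈988/127⌉ − ⌈950/127⌉ = 8 − 8 = 0
n=26: ⌈(27·38)/127⌉ − ⌈(26·38)/127⌉ = ⌈1026/127⌉ − ⌈988/127⌉ = 9 − 8 = 1
n=27: ⌈(28·38)/127⌉ − ⌈(27·38)/127⌉ = ⌈1064/127⌉ − ⌈1026/127⌉ = 9 − 9 = 0


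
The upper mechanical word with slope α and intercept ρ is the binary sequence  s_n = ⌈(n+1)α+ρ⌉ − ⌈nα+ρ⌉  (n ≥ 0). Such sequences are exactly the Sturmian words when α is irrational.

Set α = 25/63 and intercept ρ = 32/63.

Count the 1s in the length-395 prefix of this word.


#1s = Σ_{n=0}^{394} s_n = Σ_{n=0}^{394} (⌈(n+1)α+ρ⌉ − ⌈nα+ρ⌉)
the sum telescopes: every ⌈nα+ρ⌉ with 0 < n < 395 appears once with + and once with −, leaving ⌈395α+ρ⌉ − ⌈0·α+ρ⌉
395α + ρ = (395·25 + 32) / 63 = 9907/63
ρ = 32/63
⌈9907/63⌉ = 158,  ⌈32/63⌉ = 1
#1s = 158 − 1 = 157

157


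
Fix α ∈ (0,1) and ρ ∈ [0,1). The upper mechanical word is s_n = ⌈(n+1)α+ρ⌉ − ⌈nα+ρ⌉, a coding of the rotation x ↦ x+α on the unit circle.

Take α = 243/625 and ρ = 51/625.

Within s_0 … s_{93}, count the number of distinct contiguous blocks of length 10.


t_n = ⌈(n·243+51)/625⌉ for n = 0 … 94:
  n=0…9: ⌈51/625⌉=1 ⌈294/625⌉=1 ⌈537/625⌉=1 ⌈780/625⌉=2 ⌈1023/625⌉=2 ⌈1266/625⌉=3 ⌈1509/625⌉=3 ⌈1752/625⌉=3 ⌈1995/625⌉=4 ⌈2238/625⌉=4
  n=10…19: ⌈2481/625⌉=4 ⌈2724/625⌉=5 ⌈2967/625⌉=5 ⌈3210/625⌉=6 ⌈3453/625⌉=6 ⌈3696/625⌉=6 ⌈3939/625⌉=7 ⌈4182/625⌉=7 ⌈4425/625⌉=8 ⌈4668/625⌉=8
  n=20…29: ⌈4911/625⌉=8 ⌈5154/625⌉=9 ⌈5397/625⌉=9 ⌈5640/625⌉=10 ⌈5883/625⌉=10 ⌈6126/625⌉=10 ⌈6369/625⌉=11 ⌈6612/625⌉=11 ⌈6855/625⌉=11 ⌈7098/625⌉=12
  n=30…39: ⌈7341/625⌉=12 ⌈7584/625⌉=13 ⌈7827/625⌉=13 ⌈8070/625⌉=13 ⌈8313/625⌉=14 ⌈8556/625⌉=14 ⌈8799/625⌉=15 ⌈9042/625⌉=15 ⌈9285/625⌉=15 ⌈9528/625⌉=16
  n=40…49: ⌈9771/625⌉=16 ⌈10014/625⌉=17 ⌈10257/625⌉=17 ⌈10500/625⌉=17 ⌈10743/625⌉=18 ⌈10986/625⌉=18 ⌈11229/625⌉=18 ⌈11472/625⌉=19 ⌈11715/625⌉=19 ⌈11958/625⌉=20
  n=50…59: ⌈12201/625⌉=20 ⌈12444/625⌉=20 ⌈12687/625⌉=21 ⌈12930/625⌉=21 ⌈13173/625⌉=22 ⌈13416/625⌉=22 ⌈13659/625⌉=22 ⌈13902/625⌉=23 ⌈14145/625⌉=23 ⌈14388/625⌉=24
  n=60…69: ⌈14631/625⌉=24 ⌈14874/625⌉=24 ⌈15117/625⌉=25 ⌈15360/625⌉=25 ⌈15603/625⌉=25 ⌈15846/625⌉=26 ⌈16089/625⌉=26 ⌈16332/625⌉=27 ⌈16575/625⌉=27 ⌈16818/625⌉=27
  n=70…79: ⌈17061/625⌉=28 ⌈17304/625⌉=28 ⌈17547/625⌉=29 ⌈17790/625⌉=29 ⌈18033/625⌉=29 ⌈18276/625⌉=30 ⌈18519/625⌉=30 ⌈18762/625⌉=31 ⌈19005/625⌉=31 ⌈19248/625⌉=31
  n=80…89: ⌈19491/625⌉=32 ⌈19734/625⌉=32 ⌈19977/625⌉=32 ⌈20220/625⌉=33 ⌈20463/625⌉=33 ⌈20706/625⌉=34 ⌈20949/625⌉=34 ⌈21192/625⌉=34 ⌈21435/625⌉=35 ⌈21678/625⌉=35
  n=90…94: ⌈21921/625⌉=36 ⌈22164/625⌉=36 ⌈22407/625⌉=36 ⌈22650/625⌉=37 ⌈22893/625⌉=37
s_n = t_(n+1) − t_n for n = 0 … 93 gives
prefix = 0010100100101001010010100100101001010010100100101001010010100100101001010010100100101001010010
slide a length-10 window over [0..9] … [84..93] (85 windows); first occurrence of each distinct factor:
  [  0..  9] 0010100100
  [  1.. 10] 0101001001
  [  2.. 11] 1010010010
  [  3.. 12] 0100100101
  [  4.. 13] 1001001010
  [  5.. 14] 0010010100
  [  6.. 15] 0100101001
  [  7.. 16] 1001010010
  [  8.. 17] 0010100101
  [  9.. 18] 0101001010
  [ 10.. 19] 1010010100
  (the other 74 windows repeat one of these)
distinct factors: {0010010100, 0010100100, 0010100101, 0100100101, 0100101001, 0101001001, 0101001010, 1001001010, 1001010010, 1010010010, 1010010100}
count = 11  (Sturmian bound for length 10 is 11)

11


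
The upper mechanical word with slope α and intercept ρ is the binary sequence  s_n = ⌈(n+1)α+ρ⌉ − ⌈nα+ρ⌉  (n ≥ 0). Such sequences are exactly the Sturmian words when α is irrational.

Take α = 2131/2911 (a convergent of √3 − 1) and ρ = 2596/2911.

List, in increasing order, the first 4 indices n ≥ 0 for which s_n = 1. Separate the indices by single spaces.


n=0: ⌈4727/2911⌉−⌈2596/2911⌉ = 2−1 = 1  ← one
n=1: ⌈6858/2911⌉−⌈4727/2911⌉ = 3−2 = 1  ← one
n=2: ⌈8989/2911⌉−⌈6858/2911⌉ = 4−3 = 1  ← one
n=3: ⌈11120/2911⌉−⌈8989/2911⌉ = 4−4 = 0
n=4: ⌈13251/2911⌉−⌈11120/2911⌉ = 5−4 = 1  ← one
positions of the first 4 ones: 0 1 2 4

0 1 2 4


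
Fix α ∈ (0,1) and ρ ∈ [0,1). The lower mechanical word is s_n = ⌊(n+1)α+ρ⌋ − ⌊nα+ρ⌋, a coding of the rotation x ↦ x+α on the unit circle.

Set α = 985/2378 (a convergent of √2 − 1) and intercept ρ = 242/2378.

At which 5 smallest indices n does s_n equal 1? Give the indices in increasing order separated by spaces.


n=0: ⌊1227/2378⌋−⌊242/2378⌋ = 0−0 = 0
n=1: ⌊2212/2378⌋−⌊1227/2378⌋ = 0−0 = 0
n=2: ⌊3197/2378⌋−⌊2212/2378⌋ = 1−0 = 1  ← one
n=3: ⌊4182/2378⌋−⌊3197/2378⌋ = 1−1 = 0
n=4: ⌊5167/2378⌋−⌊4182/2378⌋ = 2−1 = 1  ← one
n=5: ⌊6152/2378⌋−⌊5167/2378⌋ = 2−2 = 0
n=6: ⌊7137/2378⌋−⌊6152/2378⌋ = 3−2 = 1  ← one
n=7: ⌊8122/2378⌋−⌊7137/2378⌋ = 3−3 = 0
n=8: ⌊9107/2378⌋−⌊8122/2378⌋ = 3−3 = 0
n=9: ⌊10092/2378⌋−⌊9107/2378⌋ = 4−3 = 1  ← one
n=10: ⌊11077/2378⌋−⌊10092/2378⌋ = 4−4 = 0
n=11: ⌊12062/2378⌋−⌊11077/2378⌋ = 5−4 = 1  ← one
positions of the first 5 ones: 2 4 6 9 11

2 4 6 9 11


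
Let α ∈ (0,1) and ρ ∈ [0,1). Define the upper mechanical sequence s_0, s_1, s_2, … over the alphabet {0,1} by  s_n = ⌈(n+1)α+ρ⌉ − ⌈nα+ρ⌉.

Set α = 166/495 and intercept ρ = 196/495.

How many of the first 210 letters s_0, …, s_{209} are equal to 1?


70

#1s = Σ_{n=0}^{209} s_n = Σ_{n=0}^{209} (⌈(n+1)α+ρ⌉ − ⌈nα+ρ⌉)
the sum telescopes: every ⌈nα+ρ⌉ with 0 < n < 210 appears once with + and once with −, leaving ⌈210α+ρ⌉ − ⌈0·α+ρ⌉
210α + ρ = (210·166 + 196) / 495 = 35056/495
ρ = 196/495
⌈35056/495⌉ = 71,  ⌈196/495⌉ = 1
#1s = 71 − 1 = 70


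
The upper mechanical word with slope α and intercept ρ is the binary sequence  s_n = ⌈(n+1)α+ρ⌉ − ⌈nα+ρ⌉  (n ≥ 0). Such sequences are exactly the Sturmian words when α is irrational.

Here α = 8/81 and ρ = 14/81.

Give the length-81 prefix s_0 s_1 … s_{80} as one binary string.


n=0: ⌈(1·8+14)/81⌉ − ⌈(0·8+14)/81⌉ = ⌈22/81⌉ − ⌈14/81⌉ = 1 − 1 = 0
n=1: ⌈(2·8+14)/81⌉ − ⌈(1·8+14)/81⌉ = ⌈30/81⌉ − ⌈22/81⌉ = 1 − 1 = 0
n=2: ⌈(3·8+14)/81⌉ − ⌈(2·8+14)/81⌉ = ⌈38/81⌉ − ⌈30/81⌉ = 1 − 1 = 0
n=3: ⌈(4·8+14)/81⌉ − ⌈(3·8+14)/81⌉ = ⌈46/81⌉ − ⌈38/81⌉ = 1 − 1 = 0
n=4: ⌈(5·8+14)/81⌉ − ⌈(4·8+14)/81⌉ = ⌈54/81⌉ − ⌈46/81⌉ = 1 − 1 = 0
n=5: ⌈(6·8+14)/81⌉ − ⌈(5·8+14)/81⌉ = ⌈62/81⌉ − ⌈54/81⌉ = 1 − 1 = 0
n=6: ⌈(7·8+14)/81⌉ − ⌈(6·8+14)/81⌉ = ⌈70/81⌉ − ⌈62/81⌉ = 1 − 1 = 0
n=7: ⌈(8·8+14)/81⌉ − ⌈(7·8+14)/81⌉ = ⌈78/81⌉ − ⌈70/81⌉ = 1 − 1 = 0
n=8: ⌈(9·8+14)/81⌉ − ⌈(8·8+14)/81⌉ = ⌈86/81⌉ − ⌈78/81⌉ = 2 − 1 = 1
n=9: ⌈(10·8+14)/81⌉ − ⌈(9·8+14)/81⌉ = ⌈94/81⌉ − ⌈86/81⌉ = 2 − 2 = 0
n=10: ⌈(11·8+14)/81⌉ − ⌈(10·8+14)/81⌉ = ⌈102/81⌉ − ⌈94/81⌉ = 2 − 2 = 0
n=11: ⌈(12·8+14)/81⌉ − ⌈(11·8+14)/81⌉ = ⌈110/81⌉ − ⌈102/81⌉ = 2 − 2 = 0
n=12: ⌈(13·8+14)/81⌉ − ⌈(12·8+14)/81⌉ = ⌈118/81⌉ − ⌈110/81⌉ = 2 − 2 = 0
n=13: ⌈(14·8+14)/81⌉ − ⌈(13·8+14)/81⌉ = ⌈126/81⌉ − ⌈118/81⌉ = 2 − 2 = 0
n=14: ⌈(15·8+14)/81⌉ − ⌈(14·8+14)/81⌉ = ⌈134/81⌉ − ⌈126/81⌉ = 2 − 2 = 0
n=15: ⌈(16·8+14)/81⌉ − ⌈(15·8+14)/81⌉ = ⌈142/81⌉ − ⌈134/81⌉ = 2 − 2 = 0
n=16: ⌈(17·8+14)/81⌉ − ⌈(16·8+14)/81⌉ = ⌈150/81⌉ − ⌈142/81⌉ = 2 − 2 = 0
n=17: ⌈(18·8+14)/81⌉ − ⌈(17·8+14)/81⌉ = ⌈158/81⌉ − ⌈150/81⌉ = 2 − 2 = 0
n=18: ⌈(19·8+14)/81⌉ − ⌈(18·8+14)/81⌉ = ⌈166/81⌉ − ⌈158/81⌉ = 3 − 2 = 1
n=19: ⌈(20·8+14)/81⌉ − ⌈(19·8+14)/81⌉ = ⌈174/81⌉ − ⌈166/81⌉ = 3 − 3 = 0
n=20: ⌈(21·8+14)/81⌉ − ⌈(20·8+14)/81⌉ = ⌈182/81⌉ − ⌈174/81⌉ = 3 − 3 = 0
n=21: ⌈(22·8+14)/81⌉ − ⌈(21·8+14)/81⌉ = ⌈190/81⌉ − ⌈182/81⌉ = 3 − 3 = 0
n=22: ⌈(23·8+14)/81⌉ − ⌈(22·8+14)/81⌉ = ⌈198/81⌉ − ⌈190/81⌉ = 3 − 3 = 0
n=23: ⌈(24·8+14)/81⌉ − ⌈(23·8+14)/81⌉ = ⌈206/81⌉ − ⌈198/81⌉ = 3 − 3 = 0
n=24: ⌈(25·8+14)/81⌉ − ⌈(24·8+14)/81⌉ = ⌈214/81⌉ − ⌈206/81⌉ = 3 − 3 = 0
n=25: ⌈(26·8+14)/81⌉ − ⌈(25·8+14)/81⌉ = ⌈222/81⌉ − ⌈214/81⌉ = 3 − 3 = 0
n=26: ⌈(27·8+14)/81⌉ − ⌈(26·8+14)/81⌉ = ⌈230/81⌉ − ⌈222/81⌉ = 3 − 3 = 0
n=27: ⌈(28·8+14)/81⌉ − ⌈(27·8+14)/81⌉ = ⌈238/81⌉ − ⌈230/81⌉ = 3 − 3 = 0
n=28: ⌈(29·8+14)/81⌉ − ⌈(28·8+14)/81⌉ = ⌈246/81⌉ − ⌈238/81⌉ = 4 − 3 = 1
n=29: ⌈(30·8+14)/81⌉ − ⌈(29·8+14)/81⌉ = ⌈254/81⌉ − ⌈246/81⌉ = 4 − 4 = 0
n=30: ⌈(31·8+14)/81⌉ − ⌈(30·8+14)/81⌉ = ⌈262/81⌉ − ⌈254/81⌉ = 4 − 4 = 0
n=31: ⌈(32·8+14)/81⌉ − ⌈(31·8+14)/81⌉ = ⌈270/81⌉ − ⌈262/81⌉ = 4 − 4 = 0
n=32: ⌈(33·8+14)/81⌉ − ⌈(32·8+14)/81⌉ = ⌈278/81⌉ − ⌈270/81⌉ = 4 − 4 = 0
n=33: ⌈(34·8+14)/81⌉ − ⌈(33·8+14)/81⌉ = ⌈286/81⌉ − ⌈278/81⌉ = 4 − 4 = 0
n=34: ⌈(35·8+14)/81⌉ − ⌈(34·8+14)/81⌉ = ⌈294/81⌉ − ⌈286/81⌉ = 4 − 4 = 0
n=35: ⌈(36·8+14)/81⌉ − ⌈(35·8+14)/81⌉ = ⌈302/81⌉ − ⌈294/81⌉ = 4 − 4 = 0
n=36: ⌈(37·8+14)/81⌉ − ⌈(36·8+14)/81⌉ = ⌈310/81⌉ − ⌈302/81⌉ = 4 − 4 = 0
n=37: ⌈(38·8+14)/81⌉ − ⌈(37·8+14)/81⌉ = ⌈318/81⌉ − ⌈310/81⌉ = 4 − 4 = 0
n=38: ⌈(39·8+14)/81⌉ − ⌈(38·8+14)/81⌉ = ⌈326/81⌉ − ⌈318/81⌉ = 5 − 4 = 1
n=39: ⌈(40·8+14)/81⌉ − ⌈(39·8+14)/81⌉ = ⌈334/81⌉ − ⌈326/81⌉ = 5 − 5 = 0
n=40: ⌈(41·8+14)/81⌉ − ⌈(40·8+14)/81⌉ = ⌈342/81⌉ − ⌈334/81⌉ = 5 − 5 = 0
n=41: ⌈(42·8+14)/81⌉ − ⌈(41·8+14)/81⌉ = ⌈350/81⌉ − ⌈342/81⌉ = 5 − 5 = 0
n=42: ⌈(43·8+14)/81⌉ − ⌈(42·8+14)/81⌉ = ⌈358/81⌉ − ⌈350/81⌉ = 5 − 5 = 0
n=43: ⌈(44·8+14)/81⌉ − ⌈(43·8+14)/81⌉ = ⌈366/81⌉ − ⌈358/81⌉ = 5 − 5 = 0
n=44: ⌈(45·8+14)/81⌉ − ⌈(44·8+14)/81⌉ = ⌈374/81⌉ − ⌈366/81⌉ = 5 − 5 = 0
n=45: ⌈(46·8+14)/81⌉ − ⌈(45·8+14)/81⌉ = ⌈382/81⌉ − ⌈374/81⌉ = 5 − 5 = 0
n=46: ⌈(47·8+14)/81⌉ − ⌈(46·8+14)/81⌉ = ⌈390/81⌉ − ⌈382/81⌉ = 5 − 5 = 0
n=47: ⌈(48·8+14)/81⌉ − ⌈(47·8+14)/81⌉ = ⌈398/81⌉ − ⌈390/81⌉ = 5 − 5 = 0
n=48: ⌈(49·8+14)/81⌉ − ⌈(48·8+14)/81⌉ = ⌈406/81⌉ − ⌈398/81⌉ = 6 − 5 = 1
n=49: ⌈(50·8+14)/81⌉ − ⌈(49·8+14)/81⌉ = ⌈414/81⌉ − ⌈406/81⌉ = 6 − 6 = 0
n=50: ⌈(51·8+14)/81⌉ − ⌈(50·8+14)/81⌉ = ⌈422/81⌉ − ⌈414/81⌉ = 6 − 6 = 0
n=51: ⌈(52·8+14)/81⌉ − ⌈(51·8+14)/81⌉ = ⌈430/81⌉ − ⌈422/81⌉ = 6 − 6 = 0
n=52: ⌈(53·8+14)/81⌉ − ⌈(52·8+14)/81⌉ = ⌈438/81⌉ − ⌈430/81⌉ = 6 − 6 = 0
n=53: ⌈(54·8+14)/81⌉ − ⌈(53·8+14)/81⌉ = ⌈446/81⌉ − ⌈438/81⌉ = 6 − 6 = 0
n=54: ⌈(55·8+14)/81⌉ − ⌈(54·8+14)/81⌉ = ⌈454/81⌉ − ⌈446/81⌉ = 6 − 6 = 0
n=55: ⌈(56·8+14)/81⌉ − ⌈(55·8+14)/81⌉ = ⌈462/81⌉ − ⌈454/81⌉ = 6 − 6 = 0
n=56: ⌈(57·8+14)/81⌉ − ⌈(56·8+14)/81⌉ = ⌈470/81⌉ − ⌈462/81⌉ = 6 − 6 = 0
n=57: ⌈(58·8+14)/81⌉ − ⌈(57·8+14)/81⌉ = ⌈478/81⌉ − ⌈470/81⌉ = 6 − 6 = 0
n=58: ⌈(59·8+14)/81⌉ − ⌈(58·8+14)/81⌉ = ⌈486/81⌉ − ⌈478/81⌉ = 6 − 6 = 0
n=59: ⌈(60·8+14)/81⌉ − ⌈(59·8+14)/81⌉ = ⌈494/81⌉ − ⌈486/81⌉ = 7 − 6 = 1
n=60: ⌈(61·8+14)/81⌉ − ⌈(60·8+14)/81⌉ = ⌈502/81⌉ − ⌈494/81⌉ = 7 − 7 = 0
n=61: ⌈(62·8+14)/81⌉ − ⌈(61·8+14)/81⌉ = ⌈510/81⌉ − ⌈502/81⌉ = 7 − 7 = 0
n=62: ⌈(63·8+14)/81⌉ − ⌈(62·8+14)/81⌉ = ⌈518/81⌉ − ⌈510/81⌉ = 7 − 7 = 0
n=63: ⌈(64·8+14)/81⌉ − ⌈(63·8+14)/81⌉ = ⌈526/81⌉ − ⌈518/81⌉ = 7 − 7 = 0
n=64: ⌈(65·8+14)/81⌉ − ⌈(64·8+14)/81⌉ = ⌈534/81⌉ − ⌈526/81⌉ = 7 − 7 = 0
n=65: ⌈(66·8+14)/81⌉ − ⌈(65·8+14)/81⌉ = ⌈542/81⌉ − ⌈534/81⌉ = 7 − 7 = 0
n=66: ⌈(67·8+14)/81⌉ − ⌈(66·8+14)/81⌉ = ⌈550/81⌉ − ⌈542/81⌉ = 7 − 7 = 0
n=67: ⌈(68·8+14)/81⌉ − ⌈(67·8+14)/81⌉ = ⌈558/81⌉ − ⌈550/81⌉ = 7 − 7 = 0
n=68: ⌈(69·8+14)/81⌉ − ⌈(68·8+14)/81⌉ = ⌈566/81⌉ − ⌈558/81⌉ = 7 − 7 = 0
n=69: ⌈(70·8+14)/81⌉ − ⌈(69·8+14)/81⌉ = ⌈574/81⌉ − ⌈566/81⌉ = 8 − 7 = 1
n=70: ⌈(71·8+14)/81⌉ − ⌈(70·8+14)/81⌉ = ⌈582/81⌉ − ⌈574/81⌉ = 8 − 8 = 0
n=71: ⌈(72·8+14)/81⌉ − ⌈(71·8+14)/81⌉ = ⌈590/81⌉ − ⌈582/81⌉ = 8 − 8 = 0
n=72: ⌈(73·8+14)/81⌉ − ⌈(72·8+14)/81⌉ = ⌈598/81⌉ − ⌈590/81⌉ = 8 − 8 = 0
n=73: ⌈(74·8+14)/81⌉ − ⌈(73·8+14)/81⌉ = ⌈606/81⌉ − ⌈598/81⌉ = 8 − 8 = 0
n=74: ⌈(75·8+14)/81⌉ − ⌈(74·8+14)/81⌉ = ⌈614/81⌉ − ⌈606/81⌉ = 8 − 8 = 0
n=75: ⌈(76·8+14)/81⌉ − ⌈(75·8+14)/81⌉ = ⌈622/81⌉ − ⌈614/81⌉ = 8 − 8 = 0
n=76: ⌈(77·8+14)/81⌉ − ⌈(76·8+14)/81⌉ = ⌈630/81⌉ − ⌈622/81⌉ = 8 − 8 = 0
n=77: ⌈(78·8+14)/81⌉ − ⌈(77·8+14)/81⌉ = ⌈638/81⌉ − ⌈630/81⌉ = 8 − 8 = 0
n=78: ⌈(79·8+14)/81⌉ − ⌈(78·8+14)/81⌉ = ⌈646/81⌉ − ⌈638/81⌉ = 8 − 8 = 0
n=79: ⌈(80·8+14)/81⌉ − ⌈(79·8+14)/81⌉ = ⌈654/81⌉ − ⌈646/81⌉ = 9 − 8 = 1
n=80: ⌈(81·8+14)/81⌉ − ⌈(80·8+14)/81⌉ = ⌈662/81⌉ − ⌈654/81⌉ = 9 − 9 = 0

000000001000000000100000000010000000001000000000100000000001000000000100000000010


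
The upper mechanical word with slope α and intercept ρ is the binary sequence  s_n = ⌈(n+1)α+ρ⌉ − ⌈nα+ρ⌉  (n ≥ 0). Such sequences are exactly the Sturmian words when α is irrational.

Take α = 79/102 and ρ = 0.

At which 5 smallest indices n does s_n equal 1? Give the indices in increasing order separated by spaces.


n=0: ⌈79/102⌉−⌈0/102⌉ = 1−0 = 1  ← one
n=1: ⌈158/102⌉−⌈79/102⌉ = 2−1 = 1  ← one
n=2: ⌈237/102⌉−⌈158/102⌉ = 3−2 = 1  ← one
n=3: ⌈316/102⌉−⌈237/102⌉ = 4−3 = 1  ← one
n=4: ⌈395/102⌉−⌈316/102⌉ = 4−4 = 0
n=5: ⌈474/102⌉−⌈395/102⌉ = 5−4 = 1  ← one
positions of the first 5 ones: 0 1 2 3 5

0 1 2 3 5


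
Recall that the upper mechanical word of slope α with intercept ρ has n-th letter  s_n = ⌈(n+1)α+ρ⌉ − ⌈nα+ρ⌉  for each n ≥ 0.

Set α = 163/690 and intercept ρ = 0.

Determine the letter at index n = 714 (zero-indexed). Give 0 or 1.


(n+1)α + ρ = (715·163) / 690 = 116545/690
nα + ρ     = (714·163) / 690 = 116382/690
⌈116545/690⌉ = 169,  ⌈116382/690⌉ = 169
s_{714} = 169 − 169 = 0

0


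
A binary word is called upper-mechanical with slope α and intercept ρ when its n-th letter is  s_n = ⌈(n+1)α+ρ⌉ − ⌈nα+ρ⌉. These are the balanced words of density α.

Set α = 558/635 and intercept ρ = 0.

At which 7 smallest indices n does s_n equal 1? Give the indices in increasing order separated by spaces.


0 1 2 3 4 5 6

n=0: ⌈558/635⌉−⌈0/635⌉ = 1−0 = 1  ← one
n=1: ⌈1116/635⌉−⌈558/635⌉ = 2−1 = 1  ← one
n=2: ⌈1674/635⌉−⌈1116/635⌉ = 3−2 = 1  ← one
n=3: ⌈2232/635⌉−⌈1674/635⌉ = 4−3 = 1  ← one
n=4: ⌈2790/635⌉−⌈2232/635⌉ = 5−4 = 1  ← one
n=5: ⌈3348/635⌉−⌈2790/635⌉ = 6−5 = 1  ← one
n=6: ⌈3906/635⌉−⌈3348/635⌉ = 7−6 = 1  ← one
positions of the first 7 ones: 0 1 2 3 4 5 6


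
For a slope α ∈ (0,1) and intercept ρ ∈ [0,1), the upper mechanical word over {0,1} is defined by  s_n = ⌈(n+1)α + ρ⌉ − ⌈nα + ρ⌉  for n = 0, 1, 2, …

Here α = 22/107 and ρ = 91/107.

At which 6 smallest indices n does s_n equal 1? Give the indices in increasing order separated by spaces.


0 5 10 15 20 25

n=0: ⌈113/107⌉−⌈91/107⌉ = 2−1 = 1  ← one
n=1: ⌈135/107⌉−⌈113/107⌉ = 2−2 = 0
n=2: ⌈157/107⌉−⌈135/107⌉ = 2−2 = 0
n=3: ⌈179/107⌉−⌈157/107⌉ = 2−2 = 0
n=4: ⌈201/107⌉−⌈179/107⌉ = 2−2 = 0
n=5: ⌈223/107⌉−⌈201/107⌉ = 3−2 = 1  ← one
n=6: ⌈245/107⌉−⌈223/107⌉ = 3−3 = 0
n=7: ⌈267/107⌉−⌈245/107⌉ = 3−3 = 0
n=8: ⌈289/107⌉−⌈267/107⌉ = 3−3 = 0
n=9: ⌈311/107⌉−⌈289/107⌉ = 3−3 = 0
n=10: ⌈333/107⌉−⌈311/107⌉ = 4−3 = 1  ← one
n=11: ⌈355/107⌉−⌈333/107⌉ = 4−4 = 0
n=12: ⌈377/107⌉−⌈355/107⌉ = 4−4 = 0
n=13: ⌈399/107⌉−⌈377/107⌉ = 4−4 = 0
n=14: ⌈421/107⌉−⌈399/107⌉ = 4−4 = 0
n=15: ⌈443/107⌉−⌈421/107⌉ = 5−4 = 1  ← one
n=16: ⌈465/107⌉−⌈443/107⌉ = 5−5 = 0
n=17: ⌈487/107⌉−⌈465/107⌉ = 5−5 = 0
n=18: ⌈509/107⌉−⌈487/107⌉ = 5−5 = 0
n=19: ⌈531/107⌉−⌈509/107⌉ = 5−5 = 0
n=20: ⌈553/107⌉−⌈531/107⌉ = 6−5 = 1  ← one
n=21: ⌈575/107⌉−⌈553/107⌉ = 6−6 = 0
n=22: ⌈597/107⌉−⌈575/107⌉ = 6−6 = 0
n=23: ⌈619/107⌉−⌈597/107⌉ = 6−6 = 0
n=24: ⌈641/107⌉−⌈619/107⌉ = 6−6 = 0
n=25: ⌈663/107⌉−⌈641/107⌉ = 7−6 = 1  ← one
positions of the first 6 ones: 0 5 10 15 20 25


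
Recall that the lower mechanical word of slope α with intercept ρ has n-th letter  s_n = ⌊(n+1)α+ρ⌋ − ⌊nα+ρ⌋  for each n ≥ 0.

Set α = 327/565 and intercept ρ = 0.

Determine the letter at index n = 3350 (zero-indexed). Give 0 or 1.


1

(n+1)α + ρ = (3351·327) / 565 = 1095777/565
nα + ρ     = (3350·327) / 565 = 1095450/565
⌊1095777/565⌋ = 1939,  ⌊1095450/565⌋ = 1938
s_{3350} = 1939 − 1938 = 1


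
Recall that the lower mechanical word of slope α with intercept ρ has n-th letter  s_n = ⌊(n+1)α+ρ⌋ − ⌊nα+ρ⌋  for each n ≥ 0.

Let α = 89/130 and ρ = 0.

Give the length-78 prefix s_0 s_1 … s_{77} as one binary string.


n=0: ⌊(1·89)/130⌋ − ⌊(0·89)/130⌋ = ⌊89/130⌋ − ⌊0/130⌋ = 0 − 0 = 0
n=1: ⌊(2·89)/130⌋ − ⌊(1·89)/130⌋ = ⌊178/130⌋ − ⌊89/130⌋ = 1 − 0 = 1
n=2: ⌊(3·89)/130⌋ − ⌊(2·89)/130⌋ = ⌊267/130⌋ − ⌊178/130⌋ = 2 − 1 = 1
n=3: ⌊(4·89)/130⌋ − ⌊(3·89)/130⌋ = ⌊356/130⌋ − ⌊267/130⌋ = 2 − 2 = 0
n=4: ⌊(5·89)/130⌋ − ⌊(4·89)/130⌋ = ⌊445/130⌋ − ⌊356/130⌋ = 3 − 2 = 1
n=5: ⌊(6·89)/130⌋ − ⌊(5·89)/130⌋ = ⌊534/130⌋ − ⌊445/130⌋ = 4 − 3 = 1
n=6: ⌊(7·89)/130⌋ − ⌊(6·89)/130⌋ = ⌊623/130⌋ − ⌊534/130⌋ = 4 − 4 = 0
n=7: ⌊(8·89)/130⌋ − ⌊(7·89)/130⌋ = ⌊712/130⌋ − ⌊623/130⌋ = 5 − 4 = 1
n=8: ⌊(9·89)/130⌋ − ⌊(8·89)/130⌋ = ⌊801/130⌋ − ⌊712/130⌋ = 6 − 5 = 1
n=9: ⌊(10·89)/130⌋ − ⌊(9·89)/130⌋ = ⌊890/130⌋ − ⌊801/130⌋ = 6 − 6 = 0
n=10: ⌊(11·89)/130⌋ − ⌊(10·89)/130⌋ = ⌊979/130⌋ − ⌊890/130⌋ = 7 − 6 = 1
n=11: ⌊(12·89)/130⌋ − ⌊(11·89)/130⌋ = ⌊1068/130⌋ − ⌊979/130⌋ = 8 − 7 = 1
n=12: ⌊(13·89)/130⌋ − ⌊(12·89)/130⌋ = ⌊1157/130⌋ − ⌊1068/130⌋ = 8 − 8 = 0
n=13: ⌊(14·89)/130⌋ − ⌊(13·89)/130⌋ = ⌊1246/130⌋ − ⌊1157/130⌋ = 9 − 8 = 1
n=14: ⌊(15·89)/130⌋ − ⌊(14·89)/130⌋ = ⌊1335/130⌋ − ⌊1246/130⌋ = 10 − 9 = 1
n=15: ⌊(16·89)/130⌋ − ⌊(15·89)/130⌋ = ⌊1424/130⌋ − ⌊1335/130⌋ = 10 − 10 = 0
n=16: ⌊(17·89)/130⌋ − ⌊(16·89)/130⌋ = ⌊1513/130⌋ − ⌊1424/130⌋ = 11 − 10 = 1
n=17: ⌊(18·89)/130⌋ − ⌊(17·89)/130⌋ = ⌊1602/130⌋ − ⌊1513/130⌋ = 12 − 11 = 1
n=18: ⌊(19·89)/130⌋ − ⌊(18·89)/130⌋ = ⌊1691/130⌋ − ⌊1602/130⌋ = 13 − 12 = 1
n=19: ⌊(20·89)/130⌋ − ⌊(19·89)/130⌋ = ⌊1780/130⌋ − ⌊1691/130⌋ = 13 − 13 = 0
n=20: ⌊(21·89)/130⌋ − ⌊(20·89)/130⌋ = ⌊1869/130⌋ − ⌊1780/130⌋ = 14 − 13 = 1
n=21: ⌊(22·89)/130⌋ − ⌊(21·89)/130⌋ = ⌊1958/130⌋ − ⌊1869/130⌋ = 15 − 14 = 1
n=22: ⌊(23·89)/130⌋ − ⌊(22·89)/130⌋ = ⌊2047/130⌋ − ⌊1958/130⌋ = 15 − 15 = 0
n=23: ⌊(24·89)/130⌋ − ⌊(23·89)/130⌋ = ⌊2136/130⌋ − ⌊2047/130⌋ = 16 − 15 = 1
n=24: ⌊(25·89)/130⌋ − ⌊(24·89)/130⌋ = ⌊2225/130⌋ − ⌊2136/130⌋ = 17 − 16 = 1
n=25: ⌊(26·89)/130⌋ − ⌊(25·89)/130⌋ = ⌊2314/130⌋ − ⌊2225/130⌋ = 17 − 17 = 0
n=26: ⌊(27·89)/130⌋ − ⌊(26·89)/130⌋ = ⌊2403/130⌋ − ⌊2314/130⌋ = 18 − 17 = 1
n=27: ⌊(28·89)/130⌋ − ⌊(27·89)/130⌋ = ⌊2492/130⌋ − ⌊2403/130⌋ = 19 − 18 = 1
n=28: ⌊(29·89)/130⌋ − ⌊(28·89)/130⌋ = ⌊2581/130⌋ − ⌊2492/130⌋ = 19 − 19 = 0
n=29: ⌊(30·89)/130⌋ − ⌊(29·89)/130⌋ = ⌊2670/130⌋ − ⌊2581/130⌋ = 20 − 19 = 1
n=30: ⌊(31·89)/130⌋ − ⌊(30·89)/130⌋ = ⌊2759/130⌋ − ⌊2670/130⌋ = 21 − 20 = 1
n=31: ⌊(32·89)/130⌋ − ⌊(31·89)/130⌋ = ⌊2848/130⌋ − ⌊2759/130⌋ = 21 − 21 = 0
n=32: ⌊(33·89)/130⌋ − ⌊(32·89)/130⌋ = ⌊2937/130⌋ − ⌊2848/130⌋ = 22 − 21 = 1
n=33: ⌊(34·89)/130⌋ − ⌊(33·89)/130⌋ = ⌊3026/130⌋ − ⌊2937/130⌋ = 23 − 22 = 1
n=34: ⌊(35·89)/130⌋ − ⌊(34·89)/130⌋ = ⌊3115/130⌋ − ⌊3026/130⌋ = 23 − 23 = 0
n=35: ⌊(36·89)/130⌋ − ⌊(35·89)/130⌋ = ⌊3204/130⌋ − ⌊3115/130⌋ = 24 − 23 = 1
n=36: ⌊(37·89)/130⌋ − ⌊(36·89)/130⌋ = ⌊3293/130⌋ − ⌊3204/130⌋ = 25 − 24 = 1
n=37: ⌊(38·89)/130⌋ − ⌊(37·89)/130⌋ = ⌊3382/130⌋ − ⌊3293/130⌋ = 26 − 25 = 1
n=38: ⌊(39·89)/130⌋ − ⌊(38·89)/130⌋ = ⌊3471/130⌋ − ⌊3382/130⌋ = 26 − 26 = 0
n=39: ⌊(40·89)/130⌋ − ⌊(39·89)/130⌋ = ⌊3560/130⌋ − ⌊3471/130⌋ = 27 − 26 = 1
n=40: ⌊(41·89)/130⌋ − ⌊(40·89)/130⌋ = ⌊3649/130⌋ − ⌊3560/130⌋ = 28 − 27 = 1
n=41: ⌊(42·89)/130⌋ − ⌊(41·89)/130⌋ = ⌊3738/130⌋ − ⌊3649/130⌋ = 28 − 28 = 0
n=42: ⌊(43·89)/130⌋ − ⌊(42·89)/130⌋ = ⌊3827/130⌋ − ⌊3738/130⌋ = 29 − 28 = 1
n=43: ⌊(44·89)/130⌋ − ⌊(43·89)/130⌋ = ⌊3916/130⌋ − ⌊3827/130⌋ = 30 − 29 = 1
n=44: ⌊(45·89)/130⌋ − ⌊(44·89)/130⌋ = ⌊4005/130⌋ − ⌊3916/130⌋ = 30 − 30 = 0
n=45: ⌊(46·89)/130⌋ − ⌊(45·89)/130⌋ = ⌊4094/130⌋ − ⌊4005/130⌋ = 31 − 30 = 1
n=46: ⌊(47·89)/130⌋ − ⌊(46·89)/130⌋ = ⌊4183/130⌋ − ⌊4094/130⌋ = 32 − 31 = 1
n=47: ⌊(48·89)/130⌋ − ⌊(47·89)/130⌋ = ⌊4272/130⌋ − ⌊4183/130⌋ = 32 − 32 = 0
n=48: ⌊(49·89)/130⌋ − ⌊(48·89)/130⌋ = ⌊4361/130⌋ − ⌊4272/130⌋ = 33 − 32 = 1
n=49: ⌊(50·89)/130⌋ − ⌊(49·89)/130⌋ = ⌊4450/130⌋ − ⌊4361/130⌋ = 34 − 33 = 1
n=50: ⌊(51·89)/130⌋ − ⌊(50·89)/130⌋ = ⌊4539/130⌋ − ⌊4450/130⌋ = 34 − 34 = 0
n=51: ⌊(52·89)/130⌋ − ⌊(51·89)/130⌋ = ⌊4628/130⌋ − ⌊4539/130⌋ = 35 − 34 = 1
n=52: ⌊(53·89)/130⌋ − ⌊(52·89)/130⌋ = ⌊4717/130⌋ − ⌊4628/130⌋ = 36 − 35 = 1
n=53: ⌊(54·89)/130⌋ − ⌊(53·89)/130⌋ = ⌊4806/130⌋ − ⌊4717/130⌋ = 36 − 36 = 0
n=54: ⌊(55·89)/130⌋ − ⌊(54·89)/130⌋ = ⌊4895/130⌋ − ⌊4806/130⌋ = 37 − 36 = 1
n=55: ⌊(56·89)/130⌋ − ⌊(55·89)/130⌋ = ⌊4984/130⌋ − ⌊4895/130⌋ = 38 − 37 = 1
n=56: ⌊(57·89)/130⌋ − ⌊(56·89)/130⌋ = ⌊5073/130⌋ − ⌊4984/130⌋ = 39 − 38 = 1
n=57: ⌊(58·89)/130⌋ − ⌊(57·89)/130⌋ = ⌊5162/130⌋ − ⌊5073/130⌋ = 39 − 39 = 0
n=58: ⌊(59·89)/130⌋ − ⌊(58·89)/130⌋ = ⌊5251/130⌋ − ⌊5162/130⌋ = 40 − 39 = 1
n=59: ⌊(60·89)/130⌋ − ⌊(59·89)/130⌋ = ⌊5340/130⌋ − ⌊5251/130⌋ = 41 − 40 = 1
n=60: ⌊(61·89)/130⌋ − ⌊(60·89)/130⌋ = ⌊5429/130⌋ − ⌊5340/130⌋ = 41 − 41 = 0
n=61: ⌊(62·89)/130⌋ − ⌊(61·89)/130⌋ = ⌊5518/130⌋ − ⌊5429/130⌋ = 42 − 41 = 1
n=62: ⌊(63·89)/130⌋ − ⌊(62·89)/130⌋ = ⌊5607/130⌋ − ⌊5518/130⌋ = 43 − 42 = 1
n=63: ⌊(64·89)/130⌋ − ⌊(63·89)/130⌋ = ⌊5696/130⌋ − ⌊5607/130⌋ = 43 − 43 = 0
n=64: ⌊(65·89)/130⌋ − ⌊(64·89)/130⌋ = ⌊5785/130⌋ − ⌊5696/130⌋ = 44 − 43 = 1
n=65: ⌊(66·89)/130⌋ − ⌊(65·89)/130⌋ = ⌊5874/130⌋ − ⌊5785/130⌋ = 45 − 44 = 1
n=66: ⌊(67·89)/130⌋ − ⌊(66·89)/130⌋ = ⌊5963/130⌋ − ⌊5874/130⌋ = 45 − 45 = 0
n=67: ⌊(68·89)/130⌋ − ⌊(67·89)/130⌋ = ⌊6052/130⌋ − ⌊5963/130⌋ = 46 − 45 = 1
n=68: ⌊(69·89)/130⌋ − ⌊(68·89)/130⌋ = ⌊6141/130⌋ − ⌊6052/130⌋ = 47 − 46 = 1
n=69: ⌊(70·89)/130⌋ − ⌊(69·89)/130⌋ = ⌊6230/130⌋ − ⌊6141/130⌋ = 47 − 47 = 0
n=70: ⌊(71·89)/130⌋ − ⌊(70·89)/130⌋ = ⌊6319/130⌋ − ⌊6230/130⌋ = 48 − 47 = 1
n=71: ⌊(72·89)/130⌋ − ⌊(71·89)/130⌋ = ⌊6408/130⌋ − ⌊6319/130⌋ = 49 − 48 = 1
n=72: ⌊(73·89)/130⌋ − ⌊(72·89)/130⌋ = ⌊6497/130⌋ − ⌊6408/130⌋ = 49 − 49 = 0
n=73: ⌊(74·89)/130⌋ − ⌊(73·89)/130⌋ = ⌊6586/130⌋ − ⌊6497/130⌋ = 50 − 49 = 1
n=74: ⌊(75·89)/130⌋ − ⌊(74·89)/130⌋ = ⌊6675/130⌋ − ⌊6586/130⌋ = 51 − 50 = 1
n=75: ⌊(76·89)/130⌋ − ⌊(75·89)/130⌋ = ⌊6764/130⌋ − ⌊6675/130⌋ = 52 − 51 = 1
n=76: ⌊(77·89)/130⌋ − ⌊(76·89)/130⌋ = ⌊6853/130⌋ − ⌊6764/130⌋ = 52 − 52 = 0
n=77: ⌊(78·89)/130⌋ − ⌊(77·89)/130⌋ = ⌊6942/130⌋ − ⌊6853/130⌋ = 53 − 52 = 1

011011011011011011101101101101101101110110110110110110111011011011011011011101


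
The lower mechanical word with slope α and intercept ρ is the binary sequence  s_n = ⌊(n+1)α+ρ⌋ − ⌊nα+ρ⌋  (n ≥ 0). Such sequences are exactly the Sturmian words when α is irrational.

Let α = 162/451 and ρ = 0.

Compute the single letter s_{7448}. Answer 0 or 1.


(n+1)α + ρ = (7449·162) / 451 = 1206738/451
nα + ρ     = (7448·162) / 451 = 1206576/451
⌊1206738/451⌋ = 2675,  ⌊1206576/451⌋ = 2675
s_{7448} = 2675 − 2675 = 0

0


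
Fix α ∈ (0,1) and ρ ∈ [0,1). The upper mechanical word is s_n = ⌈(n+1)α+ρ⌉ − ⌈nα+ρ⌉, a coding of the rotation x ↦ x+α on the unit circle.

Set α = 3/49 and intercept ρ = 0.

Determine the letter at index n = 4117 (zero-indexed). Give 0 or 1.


0

(n+1)α + ρ = (4118·3) / 49 = 12354/49
nα + ρ     = (4117·3) / 49 = 12351/49
⌈12354/49⌉ = 253,  ⌈12351/49⌉ = 253
s_{4117} = 253 − 253 = 0


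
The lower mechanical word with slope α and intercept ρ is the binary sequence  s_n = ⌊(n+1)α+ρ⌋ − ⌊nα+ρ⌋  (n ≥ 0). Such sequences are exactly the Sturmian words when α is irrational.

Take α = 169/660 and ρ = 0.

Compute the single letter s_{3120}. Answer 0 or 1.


(n+1)α + ρ = (3121·169) / 660 = 527449/660
nα + ρ     = (3120·169) / 660 = 527280/660
⌊527449/660⌋ = 799,  ⌊527280/660⌋ = 798
s_{3120} = 799 − 798 = 1

1


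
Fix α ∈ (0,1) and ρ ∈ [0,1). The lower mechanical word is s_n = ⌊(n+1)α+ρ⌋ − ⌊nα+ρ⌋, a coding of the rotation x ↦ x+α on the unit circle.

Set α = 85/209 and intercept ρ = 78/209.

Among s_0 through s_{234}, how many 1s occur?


95

#1s = Σ_{n=0}^{234} s_n = Σ_{n=0}^{234} (⌊(n+1)α+ρ⌋ − ⌊nα+ρ⌋)
the sum telescopes: every ⌊nα+ρ⌋ with 0 < n < 235 appears once with + and once with −, leaving ⌊235α+ρ⌋ − ⌊0·α+ρ⌋
235α + ρ = (235·85 + 78) / 209 = 20053/209
ρ = 78/209
⌊20053/209⌋ = 95,  ⌊78/209⌋ = 0
#1s = 95 − 0 = 95


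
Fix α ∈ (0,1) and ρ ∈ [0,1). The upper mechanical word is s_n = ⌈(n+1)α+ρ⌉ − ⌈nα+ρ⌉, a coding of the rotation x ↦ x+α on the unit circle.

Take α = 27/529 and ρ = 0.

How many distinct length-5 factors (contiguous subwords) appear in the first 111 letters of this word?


t_n = ⌈(n·27)/529⌉ for n = 0 … 111:
  n=0…9: ⌈0/529⌉=0 ⌈27/529⌉=1 ⌈54/529⌉=1 ⌈81/529⌉=1 ⌈108/529⌉=1 ⌈135/529⌉=1 ⌈162/529⌉=1 ⌈189/529⌉=1 ⌈216/529⌉=1 ⌈243/529⌉=1
  n=10…19: ⌈270/529⌉=1 ⌈297/529⌉=1 ⌈324/529⌉=1 ⌈351/529⌉=1 ⌈378/529⌉=1 ⌈405/529⌉=1 ⌈432/529⌉=1 ⌈459/529⌉=1 ⌈486/529⌉=1 ⌈513/529⌉=1
  n=20…29: ⌈540/529⌉=2 ⌈567/529⌉=2 ⌈594/529⌉=2 ⌈621/529⌉=2 ⌈648/529⌉=2 ⌈675/529⌉=2 ⌈702/529⌉=2 ⌈729/529⌉=2 ⌈756/529⌉=2 ⌈783/529⌉=2
  n=30…39: ⌈810/529⌉=2 ⌈837/529⌉=2 ⌈864/529⌉=2 ⌈891/529⌉=2 ⌈918/529⌉=2 ⌈945/529⌉=2 ⌈972/529⌉=2 ⌈999/529⌉=2 ⌈1026/529⌉=2 ⌈1053/529⌉=2
  n=40…49: ⌈1080/529⌉=3 ⌈1107/529⌉=3 ⌈1134/529⌉=3 ⌈1161/529⌉=3 ⌈1188/529⌉=3 ⌈1215/529⌉=3 ⌈1242/529⌉=3 ⌈1269/529⌉=3 ⌈1296/529⌉=3 ⌈1323/529⌉=3
  n=50…59: ⌈1350/529⌉=3 ⌈1377/529⌉=3 ⌈1404/529⌉=3 ⌈1431/529⌉=3 ⌈1458/529⌉=3 ⌈1485/529⌉=3 ⌈1512/529⌉=3 ⌈1539/529⌉=3 ⌈1566/529⌉=3 ⌈1593/529⌉=4
  n=60…69: ⌈1620/529⌉=4 ⌈1647/529⌉=4 ⌈1674/529⌉=4 ⌈1701/529⌉=4 ⌈1728/529⌉=4 ⌈1755/529⌉=4 ⌈1782/529⌉=4 ⌈1809/529⌉=4 ⌈1836/529⌉=4 ⌈1863/529⌉=4
  n=70…79: ⌈1890/529⌉=4 ⌈1917/529⌉=4 ⌈1944/529⌉=4 ⌈1971/529⌉=4 ⌈1998/529⌉=4 ⌈2025/529⌉=4 ⌈2052/529⌉=4 ⌈2079/529⌉=4 ⌈2106/529⌉=4 ⌈2133/529⌉=5
  n=80…89: ⌈2160/529⌉=5 ⌈2187/529⌉=5 ⌈2214/529⌉=5 ⌈2241/529⌉=5 ⌈2268/529⌉=5 ⌈2295/529⌉=5 ⌈2322/529⌉=5 ⌈2349/529⌉=5 ⌈2376/529⌉=5 ⌈2403/529⌉=5
  n=90…99: ⌈2430/529⌉=5 ⌈2457/529⌉=5 ⌈2484/529⌉=5 ⌈2511/529⌉=5 ⌈2538/529⌉=5 ⌈2565/529⌉=5 ⌈2592/529⌉=5 ⌈2619/529⌉=5 ⌈2646/529⌉=6 ⌈2673/529⌉=6
  n=100…109: ⌈2700/529⌉=6 ⌈2727/529⌉=6 ⌈2754/529⌉=6 ⌈2781/529⌉=6 ⌈2808/529⌉=6 ⌈2835/529⌉=6 ⌈2862/529⌉=6 ⌈2889/529⌉=6 ⌈2916/529⌉=6 ⌈2943/529⌉=6
  n=110…111: ⌈2970/529⌉=6 ⌈2997/529⌉=6
s_n = t_(n+1) − t_n for n = 0 … 110 gives
prefix = 100000000000000000010000000000000000000100000000000000000010000000000000000000100000000000000000010000000000000
slide a length-5 window over [0..4] … [106..110] (107 windows); first occurrence of each distinct factor:
  [  0..  4] 10000
  [  1..  5] 00000
  [ 15.. 19] 00001
  [ 16.. 20] 00010
  [ 17.. 21] 00100
  [ 18.. 22] 01000
  (the other 101 windows repeat one of these)
distinct factors: {00000, 00001, 00010, 00100, 01000, 10000}
count = 6  (Sturmian bound for length 5 is 6)

6


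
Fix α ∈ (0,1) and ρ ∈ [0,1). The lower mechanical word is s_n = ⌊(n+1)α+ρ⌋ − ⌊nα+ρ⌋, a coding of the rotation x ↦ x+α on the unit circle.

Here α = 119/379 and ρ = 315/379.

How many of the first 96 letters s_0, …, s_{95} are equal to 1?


30

#1s = Σ_{n=0}^{95} s_n = Σ_{n=0}^{95} (⌊(n+1)α+ρ⌋ − ⌊nα+ρ⌋)
the sum telescopes: every ⌊nα+ρ⌋ with 0 < n < 96 appears once with + and once with −, leaving ⌊96α+ρ⌋ − ⌊0·α+ρ⌋
96α + ρ = (96·119 + 315) / 379 = 11739/379
ρ = 315/379
⌊11739/379⌋ = 30,  ⌊315/379⌋ = 0
#1s = 30 − 0 = 30


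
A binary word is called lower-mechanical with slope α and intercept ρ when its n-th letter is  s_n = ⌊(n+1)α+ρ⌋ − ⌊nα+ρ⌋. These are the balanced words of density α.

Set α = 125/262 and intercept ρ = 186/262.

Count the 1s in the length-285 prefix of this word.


#1s = Σ_{n=0}^{284} s_n = Σ_{n=0}^{284} (⌊(n+1)α+ρ⌋ − ⌊nα+ρ⌋)
the sum telescopes: every ⌊nα+ρ⌋ with 0 < n < 285 appears once with + and once with −, leaving ⌊285α+ρ⌋ − ⌊0·α+ρ⌋
285α + ρ = (285·125 + 186) / 262 = 35811/262
ρ = 186/262
⌊35811/262⌋ = 136,  ⌊186/262⌋ = 0
#1s = 136 − 0 = 136

136


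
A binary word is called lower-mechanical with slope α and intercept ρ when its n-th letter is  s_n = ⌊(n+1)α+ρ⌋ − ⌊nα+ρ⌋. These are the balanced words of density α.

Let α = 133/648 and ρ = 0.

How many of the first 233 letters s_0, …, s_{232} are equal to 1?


#1s = Σ_{n=0}^{232} s_n = Σ_{n=0}^{232} (⌊(n+1)α+ρ⌋ − ⌊nα+ρ⌋)
the sum telescopes: every ⌊nα+ρ⌋ with 0 < n < 233 appears once with + and once with −, leaving ⌊233α+ρ⌋ − ⌊0·α+ρ⌋
233α + ρ = (233·133) / 648 = 30989/648
ρ = 0/648
⌊30989/648⌋ = 47,  ⌊0/648⌋ = 0
#1s = 47 − 0 = 47

47


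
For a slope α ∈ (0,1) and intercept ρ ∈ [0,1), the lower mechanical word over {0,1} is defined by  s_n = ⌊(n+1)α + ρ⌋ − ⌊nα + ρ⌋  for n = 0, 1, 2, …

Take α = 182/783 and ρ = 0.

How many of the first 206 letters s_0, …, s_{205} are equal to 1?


47

#1s = Σ_{n=0}^{205} s_n = Σ_{n=0}^{205} (⌊(n+1)α+ρ⌋ − ⌊nα+ρ⌋)
the sum telescopes: every ⌊nα+ρ⌋ with 0 < n < 206 appears once with + and once with −, leaving ⌊206α+ρ⌋ − ⌊0·α+ρ⌋
206α + ρ = (206·182) / 783 = 37492/783
ρ = 0/783
⌊37492/783⌋ = 47,  ⌊0/783⌋ = 0
#1s = 47 − 0 = 47


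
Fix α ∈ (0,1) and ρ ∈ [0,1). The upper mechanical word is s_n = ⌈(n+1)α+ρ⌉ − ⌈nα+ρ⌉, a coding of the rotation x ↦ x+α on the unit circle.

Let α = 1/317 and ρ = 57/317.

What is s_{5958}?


(n+1)α + ρ = (5959·1 + 57) / 317 = 6016/317
nα + ρ     = (5958·1 + 57) / 317 = 6015/317
⌈6016/317⌉ = 19,  ⌈6015/317⌉ = 19
s_{5958} = 19 − 19 = 0

0


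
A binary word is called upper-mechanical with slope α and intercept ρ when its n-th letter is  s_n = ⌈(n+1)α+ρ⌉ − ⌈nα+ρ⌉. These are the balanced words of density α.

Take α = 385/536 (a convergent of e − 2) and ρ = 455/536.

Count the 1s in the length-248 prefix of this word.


#1s = Σ_{n=0}^{247} s_n = Σ_{n=0}^{247} (⌈(n+1)α+ρ⌉ − ⌈nα+ρ⌉)
the sum telescopes: every ⌈nα+ρ⌉ with 0 < n < 248 appears once with + and once with −, leaving ⌈248α+ρ⌉ − ⌈0·α+ρ⌉
248α + ρ = (248·385 + 455) / 536 = 95935/536
ρ = 455/536
⌈95935/536⌉ = 179,  ⌈455/536⌉ = 1
#1s = 179 − 1 = 178

178


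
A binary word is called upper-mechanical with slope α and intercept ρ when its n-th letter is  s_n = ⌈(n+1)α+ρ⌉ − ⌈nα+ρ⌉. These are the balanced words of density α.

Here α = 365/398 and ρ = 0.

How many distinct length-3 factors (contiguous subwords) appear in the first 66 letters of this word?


t_n = ⌈(n·365)/398⌉ for n = 0 … 66:
  n=0…9: ⌈0/398⌉=0 ⌈365/398⌉=1 ⌈730/398⌉=2 ⌈1095/398⌉=3 ⌈1460/398⌉=4 ⌈1825/398⌉=5 ⌈2190/398⌉=6 ⌈2555/398⌉=7 ⌈2920/398⌉=8 ⌈3285/398⌉=9
  n=10…19: ⌈3650/398⌉=10 ⌈4015/398⌉=11 ⌈4380/398⌉=12 ⌈4745/398⌉=12 ⌈5110/398⌉=13 ⌈5475/398⌉=14 ⌈5840/398⌉=15 ⌈6205/398⌉=16 ⌈6570/398⌉=17 ⌈6935/398⌉=18
  n=20…29: ⌈7300/398⌉=19 ⌈7665/398⌉=20 ⌈8030/398⌉=21 ⌈8395/398⌉=22 ⌈8760/398⌉=23 ⌈9125/398⌉=23 ⌈9490/398⌉=24 ⌈9855/398⌉=25 ⌈10220/398⌉=26 ⌈10585/398⌉=27
  n=30…39: ⌈10950/398⌉=28 ⌈11315/398⌉=29 ⌈11680/398⌉=30 ⌈12045/398⌉=31 ⌈12410/398⌉=32 ⌈12775/398⌉=33 ⌈13140/398⌉=34 ⌈13505/398⌉=34 ⌈13870/398⌉=35 ⌈14235/398⌉=36
  n=40…49: ⌈14600/398⌉=37 ⌈14965/398⌉=38 ⌈15330/398⌉=39 ⌈15695/398⌉=40 ⌈16060/398⌉=41 ⌈16425/398⌉=42 ⌈16790/398⌉=43 ⌈17155/398⌉=44 ⌈17520/398⌉=45 ⌈17885/398⌉=45
  n=50…59: ⌈18250/398⌉=46 ⌈18615/398⌉=47 ⌈18980/398⌉=48 ⌈19345/398⌉=49 ⌈19710/398⌉=50 ⌈20075/398⌉=51 ⌈20440/398⌉=52 ⌈20805/398⌉=53 ⌈21170/398⌉=54 ⌈21535/398⌉=55
  n=60…66: ⌈21900/398⌉=56 ⌈22265/398⌉=56 ⌈22630/398⌉=57 ⌈22995/398⌉=58 ⌈23360/398⌉=59 ⌈23725/398⌉=60 ⌈24090/398⌉=61
s_n = t_(n+1) − t_n for n = 0 … 65 gives
prefix = 111111111111011111111111011111111111011111111111011111111111011111
slide a length-3 window over [0..2] … [63..65] (64 windows); first occurrence of each distinct factor:
  [  0..  2] 111
  [ 10.. 12] 110
  [ 11.. 13] 101
  [ 12.. 14] 011
  (the other 60 windows repeat one of these)
distinct factors: {011, 101, 110, 111}
count = 4  (Sturmian bound for length 3 is 4)

4


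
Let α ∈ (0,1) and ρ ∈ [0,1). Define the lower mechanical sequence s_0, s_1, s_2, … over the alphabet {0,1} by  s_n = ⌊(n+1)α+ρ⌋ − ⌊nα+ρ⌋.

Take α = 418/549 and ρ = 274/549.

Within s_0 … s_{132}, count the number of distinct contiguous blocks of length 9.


10

t_n = ⌊(n·418+274)/549⌋ for n = 0 … 133:
  n=0…9: ⌊274/549⌋=0 ⌊692/549⌋=1 ⌊1110/549⌋=2 ⌊1528/549⌋=2 ⌊1946/549⌋=3 ⌊2364/549⌋=4 ⌊2782/549⌋=5 ⌊3200/549⌋=5 ⌊3618/549⌋=6 ⌊4036/549⌋=7
  n=10…19: ⌊4454/549⌋=8 ⌊4872/549⌋=8 ⌊5290/549⌋=9 ⌊5708/549⌋=10 ⌊6126/549⌋=11 ⌊6544/549⌋=11 ⌊6962/549⌋=12 ⌊7380/549⌋=13 ⌊7798/549⌋=14 ⌊8216/549⌋=14
  n=20…29: ⌊8634/549⌋=15 ⌊9052/549⌋=16 ⌊9470/549⌋=17 ⌊9888/549⌋=18 ⌊10306/549⌋=18 ⌊10724/549⌋=19 ⌊11142/549⌋=20 ⌊11560/549⌋=21 ⌊11978/549⌋=21 ⌊12396/549⌋=22
  n=30…39: ⌊12814/549⌋=23 ⌊13232/549⌋=24 ⌊13650/549⌋=24 ⌊14068/549⌋=25 ⌊14486/549⌋=26 ⌊14904/549⌋=27 ⌊15322/549⌋=27 ⌊15740/549⌋=28 ⌊16158/549⌋=29 ⌊16576/549⌋=30
  n=40…49: ⌊16994/549⌋=30 ⌊17412/549⌋=31 ⌊17830/549⌋=32 ⌊18248/549⌋=33 ⌊18666/549⌋=34 ⌊19084/549⌋=34 ⌊19502/549⌋=35 ⌊19920/549⌋=36 ⌊20338/549⌋=37 ⌊20756/549⌋=37
  n=50…59: ⌊21174/549⌋=38 ⌊21592/549⌋=39 ⌊22010/549⌋=40 ⌊22428/549⌋=40 ⌊22846/549⌋=41 ⌊23264/549⌋=42 ⌊23682/549⌋=43 ⌊24100/549⌋=43 ⌊24518/549⌋=44 ⌊24936/549⌋=45
  n=60…69: ⌊25354/549⌋=46 ⌊25772/549⌋=46 ⌊26190/549⌋=47 ⌊26608/549⌋=48 ⌊27026/549⌋=49 ⌊27444/549⌋=49 ⌊27862/549⌋=50 ⌊28280/549⌋=51 ⌊28698/549⌋=52 ⌊29116/549⌋=53
  n=70…79: ⌊29534/549⌋=53 ⌊29952/549⌋=54 ⌊30370/549⌋=55 ⌊30788/549⌋=56 ⌊31206/549⌋=56 ⌊31624/549⌋=57 ⌊32042/549⌋=58 ⌊32460/549⌋=59 ⌊32878/549⌋=59 ⌊33296/549⌋=60
  n=80…89: ⌊33714/549⌋=61 ⌊34132/549⌋=62 ⌊34550/549⌋=62 ⌊34968/549⌋=63 ⌊35386/549⌋=64 ⌊35804/549⌋=65 ⌊36222/549⌋=65 ⌊36640/549⌋=66 ⌊37058/549⌋=67 ⌊37476/549⌋=68
  n=90…99: ⌊37894/549⌋=69 ⌊38312/549⌋=69 ⌊38730/549⌋=70 ⌊39148/549⌋=71 ⌊39566/549⌋=72 ⌊39984/549⌋=72 ⌊40402/549⌋=73 ⌊40820/549⌋=74 ⌊41238/549⌋=75 ⌊41656/549⌋=75
  n=100…109: ⌊42074/549⌋=76 ⌊42492/549⌋=77 ⌊42910/549⌋=78 ⌊43328/549⌋=78 ⌊43746/549⌋=79 ⌊44164/549⌋=80 ⌊44582/549⌋=81 ⌊45000/549⌋=81 ⌊45418/549⌋=82 ⌊45836/549⌋=83
  n=110…119: ⌊46254/549⌋=84 ⌊46672/549⌋=85 ⌊47090/549⌋=85 ⌊47508/549⌋=86 ⌊47926/549⌋=87 ⌊48344/549⌋=88 ⌊48762/549⌋=88 ⌊49180/549⌋=89 ⌊49598/549⌋=90 ⌊50016/549⌋=91
  n=120…129: ⌊50434/549⌋=91 ⌊50852/549⌋=92 ⌊51270/549⌋=93 ⌊51688/549⌋=94 ⌊52106/549⌋=94 ⌊52524/549⌋=95 ⌊52942/549⌋=96 ⌊53360/549⌋=97 ⌊53778/549⌋=97 ⌊54196/549⌋=98
  n=130…133: ⌊54614/549⌋=99 ⌊55032/549⌋=100 ⌊55450/549⌋=101 ⌊55868/549⌋=101
s_n = t_(n+1) − t_n for n = 0 … 132 gives
prefix = 1101110111011101110111101110111011101110111101110111011101110111011110111011101110111011110111011101110111011110111011101110111011110
slide a length-9 window over [0..8] … [124..132] (125 windows); first occurrence of each distinct factor:
  [  0..  8] 110111011
  [  1..  9] 101110111
  [  2.. 10] 011101110
  [  3.. 11] 111011101
  [ 14.. 22] 011101111
  [ 15.. 23] 111011110
  [ 16.. 24] 110111101
  [ 17.. 25] 101111011
  [ 18.. 26] 011110111
  [ 19.. 27] 111101110
  (the other 115 windows repeat one of these)
distinct factors: {011101110, 011101111, 011110111, 101110111, 101111011, 110111011, 110111101, 111011101, 111011110, 111101110}
count = 10  (Sturmian bound for length 9 is 10)
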